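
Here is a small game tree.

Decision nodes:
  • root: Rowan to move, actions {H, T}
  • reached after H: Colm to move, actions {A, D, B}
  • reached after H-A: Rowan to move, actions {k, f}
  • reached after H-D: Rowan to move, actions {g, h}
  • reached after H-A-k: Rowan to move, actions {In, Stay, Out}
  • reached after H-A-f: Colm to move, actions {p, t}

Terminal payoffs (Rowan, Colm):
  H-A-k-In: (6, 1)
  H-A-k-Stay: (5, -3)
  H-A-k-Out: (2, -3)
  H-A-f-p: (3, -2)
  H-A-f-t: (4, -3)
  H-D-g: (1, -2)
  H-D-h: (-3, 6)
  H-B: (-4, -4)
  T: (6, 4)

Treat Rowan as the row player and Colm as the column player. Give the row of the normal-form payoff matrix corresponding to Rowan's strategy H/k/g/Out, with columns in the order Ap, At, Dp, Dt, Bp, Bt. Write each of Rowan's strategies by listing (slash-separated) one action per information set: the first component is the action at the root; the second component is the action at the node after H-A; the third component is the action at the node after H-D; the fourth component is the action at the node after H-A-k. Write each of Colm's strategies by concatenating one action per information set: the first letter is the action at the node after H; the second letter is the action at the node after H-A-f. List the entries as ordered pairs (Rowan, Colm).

vs Ap: Rowan plays H → Colm plays A at [H] → Rowan plays k at [H-A] → Rowan plays Out at [H-A-k] → (2, -3)
vs At: Rowan plays H → Colm plays A at [H] → Rowan plays k at [H-A] → Rowan plays Out at [H-A-k] → (2, -3)
vs Dp: Rowan plays H → Colm plays D at [H] → Rowan plays g at [H-D] → (1, -2)
vs Dt: Rowan plays H → Colm plays D at [H] → Rowan plays g at [H-D] → (1, -2)
vs Bp: Rowan plays H → Colm plays B at [H] → (-4, -4)
vs Bt: Rowan plays H → Colm plays B at [H] → (-4, -4)

(2,-3) (2,-3) (1,-2) (1,-2) (-4,-4) (-4,-4)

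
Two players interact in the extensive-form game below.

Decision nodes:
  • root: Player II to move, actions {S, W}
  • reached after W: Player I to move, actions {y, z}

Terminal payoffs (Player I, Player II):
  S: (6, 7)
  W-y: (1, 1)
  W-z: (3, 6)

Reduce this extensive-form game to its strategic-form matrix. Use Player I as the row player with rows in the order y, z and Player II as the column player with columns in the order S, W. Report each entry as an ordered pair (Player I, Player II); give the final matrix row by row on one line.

Row y: S→(6,7), W→(1,1)
Row z: S→(6,7), W→(3,6)

y: (6,7) (1,1) | z: (6,7) (3,6)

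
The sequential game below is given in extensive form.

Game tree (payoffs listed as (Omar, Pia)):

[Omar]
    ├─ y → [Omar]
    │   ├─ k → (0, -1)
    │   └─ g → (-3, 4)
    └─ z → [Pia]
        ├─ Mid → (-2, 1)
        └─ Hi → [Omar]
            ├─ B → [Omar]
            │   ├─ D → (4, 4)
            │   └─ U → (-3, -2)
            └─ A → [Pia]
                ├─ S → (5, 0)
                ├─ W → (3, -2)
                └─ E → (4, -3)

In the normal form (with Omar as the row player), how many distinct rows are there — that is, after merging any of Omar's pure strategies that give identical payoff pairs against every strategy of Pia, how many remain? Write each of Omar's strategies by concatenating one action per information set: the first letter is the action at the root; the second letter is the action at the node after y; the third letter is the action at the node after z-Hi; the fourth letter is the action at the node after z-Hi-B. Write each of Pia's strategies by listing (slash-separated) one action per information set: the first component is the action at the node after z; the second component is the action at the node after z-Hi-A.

Omar has 16 pure strategies: ykBD, ykBU, ykAD, ykAU, ygBD, ygBU, ygAD, ygAU, zkBD, zkBU, zkAD, zkAU, zgBD, zgBU, zgAD, zgAU. Columns: Mid/S, Mid/W, Mid/E, Hi/S, Hi/W, Hi/E.
{ykBD, ykBU, ykAD, ykAU} → row (0,-1) (0,-1) (0,-1) (0,-1) (0,-1) (0,-1)
{ygBD, ygBU, ygAD, ygAU} → row (-3,4) (-3,4) (-3,4) (-3,4) (-3,4) (-3,4)
{zkBD, zgBD} → row (-2,1) (-2,1) (-2,1) (4,4) (4,4) (4,4)
{zkBU, zgBU} → row (-2,1) (-2,1) (-2,1) (-3,-2) (-3,-2) (-3,-2)
{zkAD, zkAU, zgAD, zgAU} → row (-2,1) (-2,1) (-2,1) (5,0) (3,-2) (4,-3)
That's 5 distinct rows out of 16 strategies.

5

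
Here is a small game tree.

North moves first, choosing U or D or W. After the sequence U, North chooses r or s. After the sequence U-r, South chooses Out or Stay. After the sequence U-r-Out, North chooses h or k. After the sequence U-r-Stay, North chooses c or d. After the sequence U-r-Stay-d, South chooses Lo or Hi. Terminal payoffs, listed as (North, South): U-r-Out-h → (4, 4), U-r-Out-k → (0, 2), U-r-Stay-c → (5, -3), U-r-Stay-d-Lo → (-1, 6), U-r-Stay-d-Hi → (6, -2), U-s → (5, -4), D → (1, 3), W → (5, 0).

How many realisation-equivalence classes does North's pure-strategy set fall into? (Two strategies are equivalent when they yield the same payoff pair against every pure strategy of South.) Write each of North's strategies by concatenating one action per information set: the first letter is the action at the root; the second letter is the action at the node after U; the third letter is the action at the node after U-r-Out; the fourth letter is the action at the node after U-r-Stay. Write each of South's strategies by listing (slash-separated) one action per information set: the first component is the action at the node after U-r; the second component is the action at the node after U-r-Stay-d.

North has 24 pure strategies: Urhc, Urhd, Urkc, Urkd, Ushc, Ushd, Uskc, Uskd, Drhc, Drhd, Drkc, Drkd, Dshc, Dshd, Dskc, Dskd, Wrhc, Wrhd, Wrkc, Wrkd, Wshc, Wshd, Wskc, Wskd. Columns: Out/Lo, Out/Hi, Stay/Lo, Stay/Hi.
{Urhc} → row (4,4) (4,4) (5,-3) (5,-3)
{Urhd} → row (4,4) (4,4) (-1,6) (6,-2)
{Urkc} → row (0,2) (0,2) (5,-3) (5,-3)
{Urkd} → row (0,2) (0,2) (-1,6) (6,-2)
{Ushc, Ushd, Uskc, Uskd} → row (5,-4) (5,-4) (5,-4) (5,-4)
{Drhc, Drhd, Drkc, Drkd, Dshc, Dshd, Dskc, Dskd} → row (1,3) (1,3) (1,3) (1,3)
{Wrhc, Wrhd, Wrkc, Wrkd, Wshc, Wshd, Wskc, Wskd} → row (5,0) (5,0) (5,0) (5,0)
That's 7 distinct rows out of 24 strategies.

7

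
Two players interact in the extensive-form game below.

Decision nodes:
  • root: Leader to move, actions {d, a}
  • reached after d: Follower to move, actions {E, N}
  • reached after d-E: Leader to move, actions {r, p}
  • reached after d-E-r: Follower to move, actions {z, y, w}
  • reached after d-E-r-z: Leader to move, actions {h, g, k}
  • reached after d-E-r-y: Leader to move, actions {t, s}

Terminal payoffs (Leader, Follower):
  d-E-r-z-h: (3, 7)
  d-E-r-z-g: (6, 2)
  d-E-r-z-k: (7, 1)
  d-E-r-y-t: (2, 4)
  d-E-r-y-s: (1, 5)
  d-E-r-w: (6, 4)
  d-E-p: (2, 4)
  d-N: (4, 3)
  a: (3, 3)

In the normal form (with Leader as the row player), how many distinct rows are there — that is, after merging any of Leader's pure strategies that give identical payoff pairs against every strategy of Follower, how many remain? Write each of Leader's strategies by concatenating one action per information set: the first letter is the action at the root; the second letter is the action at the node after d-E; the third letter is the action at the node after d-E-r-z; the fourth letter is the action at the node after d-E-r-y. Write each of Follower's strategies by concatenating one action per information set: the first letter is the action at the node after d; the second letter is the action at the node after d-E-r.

8

Leader has 24 pure strategies: drht, drhs, drgt, drgs, drkt, drks, dpht, dphs, dpgt, dpgs, dpkt, dpks, arht, arhs, argt, args, arkt, arks, apht, aphs, apgt, apgs, apkt, apks. Columns: Ez, Ey, Ew, Nz, Ny, Nw.
{drht} → row (3,7) (2,4) (6,4) (4,3) (4,3) (4,3)
{drhs} → row (3,7) (1,5) (6,4) (4,3) (4,3) (4,3)
{drgt} → row (6,2) (2,4) (6,4) (4,3) (4,3) (4,3)
{drgs} → row (6,2) (1,5) (6,4) (4,3) (4,3) (4,3)
{drkt} → row (7,1) (2,4) (6,4) (4,3) (4,3) (4,3)
{drks} → row (7,1) (1,5) (6,4) (4,3) (4,3) (4,3)
{dpht, dphs, dpgt, dpgs, dpkt, dpks} → row (2,4) (2,4) (2,4) (4,3) (4,3) (4,3)
{arht, arhs, argt, args, arkt, arks, apht, aphs, apgt, apgs, apkt, apks} → row (3,3) (3,3) (3,3) (3,3) (3,3) (3,3)
That's 8 distinct rows out of 24 strategies.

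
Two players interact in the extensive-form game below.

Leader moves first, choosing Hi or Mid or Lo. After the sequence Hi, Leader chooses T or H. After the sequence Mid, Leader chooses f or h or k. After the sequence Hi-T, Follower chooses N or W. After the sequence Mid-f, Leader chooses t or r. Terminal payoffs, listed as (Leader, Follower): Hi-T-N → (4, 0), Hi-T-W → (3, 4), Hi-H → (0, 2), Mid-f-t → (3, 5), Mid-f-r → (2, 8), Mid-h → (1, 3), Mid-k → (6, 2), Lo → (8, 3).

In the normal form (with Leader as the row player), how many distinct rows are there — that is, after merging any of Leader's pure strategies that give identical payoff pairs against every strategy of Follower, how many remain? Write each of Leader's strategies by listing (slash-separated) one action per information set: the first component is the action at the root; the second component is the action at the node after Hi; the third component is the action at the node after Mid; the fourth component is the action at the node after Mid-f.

7

Leader has 36 pure strategies: Hi/T/f/t, Hi/T/f/r, Hi/T/h/t, Hi/T/h/r, Hi/T/k/t, Hi/T/k/r, Hi/H/f/t, Hi/H/f/r, Hi/H/h/t, Hi/H/h/r, Hi/H/k/t, Hi/H/k/r, Mid/T/f/t, Mid/T/f/r, Mid/T/h/t, Mid/T/h/r, Mid/T/k/t, Mid/T/k/r, Mid/H/f/t, Mid/H/f/r, Mid/H/h/t, Mid/H/h/r, Mid/H/k/t, Mid/H/k/r, Lo/T/f/t, Lo/T/f/r, Lo/T/h/t, Lo/T/h/r, Lo/T/k/t, Lo/T/k/r, Lo/H/f/t, Lo/H/f/r, Lo/H/h/t, Lo/H/h/r, Lo/H/k/t, Lo/H/k/r. Columns: N, W.
{Hi/T/f/t, Hi/T/f/r, Hi/T/h/t, Hi/T/h/r, Hi/T/k/t, Hi/T/k/r} → row (4,0) (3,4)
{Hi/H/f/t, Hi/H/f/r, Hi/H/h/t, Hi/H/h/r, Hi/H/k/t, Hi/H/k/r} → row (0,2) (0,2)
{Mid/T/f/t, Mid/H/f/t} → row (3,5) (3,5)
{Mid/T/f/r, Mid/H/f/r} → row (2,8) (2,8)
{Mid/T/h/t, Mid/T/h/r, Mid/H/h/t, Mid/H/h/r} → row (1,3) (1,3)
{Mid/T/k/t, Mid/T/k/r, Mid/H/k/t, Mid/H/k/r} → row (6,2) (6,2)
{Lo/T/f/t, Lo/T/f/r, Lo/T/h/t, Lo/T/h/r, Lo/T/k/t, Lo/T/k/r, Lo/H/f/t, Lo/H/f/r, Lo/H/h/t, Lo/H/h/r, Lo/H/k/t, Lo/H/k/r} → row (8,3) (8,3)
That's 7 distinct rows out of 36 strategies.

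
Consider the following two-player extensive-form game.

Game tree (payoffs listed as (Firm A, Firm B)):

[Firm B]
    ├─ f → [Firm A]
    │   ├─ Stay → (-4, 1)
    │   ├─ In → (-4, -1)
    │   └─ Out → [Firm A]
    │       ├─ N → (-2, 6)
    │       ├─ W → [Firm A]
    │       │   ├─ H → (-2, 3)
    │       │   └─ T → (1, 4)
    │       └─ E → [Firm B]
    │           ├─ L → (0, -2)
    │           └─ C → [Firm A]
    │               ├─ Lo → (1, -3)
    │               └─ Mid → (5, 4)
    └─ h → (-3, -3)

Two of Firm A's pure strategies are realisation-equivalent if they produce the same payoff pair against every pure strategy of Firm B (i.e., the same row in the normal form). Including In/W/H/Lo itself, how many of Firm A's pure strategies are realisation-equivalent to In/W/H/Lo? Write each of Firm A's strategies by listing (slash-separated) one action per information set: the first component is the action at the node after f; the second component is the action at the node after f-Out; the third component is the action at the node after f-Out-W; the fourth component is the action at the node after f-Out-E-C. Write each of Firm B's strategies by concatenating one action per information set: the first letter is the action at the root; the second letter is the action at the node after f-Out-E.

Row for In/W/H/Lo (columns fL, fC, hL, hC): (-4,-1) (-4,-1) (-3,-3) (-3,-3).
Under In/W/H/Lo, Firm A's choice at the node after f-Out and at the node after f-Out-W and at the node after f-Out-E-C can never be reached regardless of what Firm B does, so varying those choices leaves every outcome unchanged.
Holding the reachable choices fixed and varying the unreachable ones freely already gives 3 × 2 × 2 = 12 equivalent strategies.
No other strategy reproduces this row, so those 12 are the full class: In/N/H/Lo, In/N/H/Mid, In/N/T/Lo, In/N/T/Mid, In/W/H/Lo, In/W/H/Mid, In/W/T/Lo, In/W/T/Mid, In/E/H/Lo, In/E/H/Mid, In/E/T/Lo, In/E/T/Mid.

12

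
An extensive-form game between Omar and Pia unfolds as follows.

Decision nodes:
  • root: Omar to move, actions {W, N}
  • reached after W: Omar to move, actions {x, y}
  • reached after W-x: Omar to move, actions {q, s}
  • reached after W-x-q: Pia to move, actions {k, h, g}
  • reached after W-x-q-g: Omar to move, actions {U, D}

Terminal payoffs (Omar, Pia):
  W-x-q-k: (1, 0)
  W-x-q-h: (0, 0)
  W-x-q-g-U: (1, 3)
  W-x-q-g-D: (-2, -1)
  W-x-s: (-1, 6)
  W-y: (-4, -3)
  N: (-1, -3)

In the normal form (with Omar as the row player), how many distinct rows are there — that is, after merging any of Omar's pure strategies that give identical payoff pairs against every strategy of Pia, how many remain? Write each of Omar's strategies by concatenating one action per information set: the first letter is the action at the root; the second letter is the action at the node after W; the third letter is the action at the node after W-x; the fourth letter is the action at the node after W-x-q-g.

Omar has 16 pure strategies: WxqU, WxqD, WxsU, WxsD, WyqU, WyqD, WysU, WysD, NxqU, NxqD, NxsU, NxsD, NyqU, NyqD, NysU, NysD. Columns: k, h, g.
{WxqU} → row (1,0) (0,0) (1,3)
{WxqD} → row (1,0) (0,0) (-2,-1)
{WxsU, WxsD} → row (-1,6) (-1,6) (-1,6)
{WyqU, WyqD, WysU, WysD} → row (-4,-3) (-4,-3) (-4,-3)
{NxqU, NxqD, NxsU, NxsD, NyqU, NyqD, NysU, NysD} → row (-1,-3) (-1,-3) (-1,-3)
That's 5 distinct rows out of 16 strategies.

5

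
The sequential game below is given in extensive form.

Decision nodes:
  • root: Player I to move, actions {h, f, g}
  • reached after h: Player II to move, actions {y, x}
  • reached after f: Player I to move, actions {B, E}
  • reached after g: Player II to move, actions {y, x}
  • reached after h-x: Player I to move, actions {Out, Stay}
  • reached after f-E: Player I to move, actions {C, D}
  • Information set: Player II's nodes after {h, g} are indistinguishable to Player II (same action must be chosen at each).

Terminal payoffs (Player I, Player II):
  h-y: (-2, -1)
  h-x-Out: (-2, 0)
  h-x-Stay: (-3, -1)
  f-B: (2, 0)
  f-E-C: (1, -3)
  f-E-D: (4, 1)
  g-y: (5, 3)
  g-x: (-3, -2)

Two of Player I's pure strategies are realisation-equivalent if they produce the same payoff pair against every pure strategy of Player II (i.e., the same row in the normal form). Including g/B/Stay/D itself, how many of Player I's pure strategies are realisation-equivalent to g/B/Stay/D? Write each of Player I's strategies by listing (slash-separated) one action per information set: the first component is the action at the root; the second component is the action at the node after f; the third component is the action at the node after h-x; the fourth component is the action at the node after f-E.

Row for g/B/Stay/D (columns y, x): (5,3) (-3,-2).
Under g/B/Stay/D, Player I's choice at the node after f and at the node after h-x and at the node after f-E can never be reached regardless of what Player II does, so varying those choices leaves every outcome unchanged.
Holding the reachable choices fixed and varying the unreachable ones freely already gives 2 × 2 × 2 = 8 equivalent strategies.
No other strategy reproduces this row, so those 8 are the full class: g/B/Out/C, g/B/Out/D, g/B/Stay/C, g/B/Stay/D, g/E/Out/C, g/E/Out/D, g/E/Stay/C, g/E/Stay/D.

8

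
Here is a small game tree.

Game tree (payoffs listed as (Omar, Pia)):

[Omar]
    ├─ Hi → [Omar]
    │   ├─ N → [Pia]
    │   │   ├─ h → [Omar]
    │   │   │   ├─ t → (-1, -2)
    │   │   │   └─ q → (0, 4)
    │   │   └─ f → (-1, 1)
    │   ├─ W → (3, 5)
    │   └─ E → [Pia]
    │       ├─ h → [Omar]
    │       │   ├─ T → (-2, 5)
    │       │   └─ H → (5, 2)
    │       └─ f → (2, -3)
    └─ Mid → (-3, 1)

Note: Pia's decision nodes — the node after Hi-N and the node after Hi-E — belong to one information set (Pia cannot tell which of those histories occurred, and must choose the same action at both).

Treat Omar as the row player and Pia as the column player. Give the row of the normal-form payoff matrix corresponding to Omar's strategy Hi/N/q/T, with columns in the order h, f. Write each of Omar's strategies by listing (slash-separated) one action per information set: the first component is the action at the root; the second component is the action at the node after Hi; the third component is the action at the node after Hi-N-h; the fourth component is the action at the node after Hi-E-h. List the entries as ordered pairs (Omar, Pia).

(0,4) (-1,1)

vs h: Omar plays Hi → Omar plays N at [Hi] → Pia plays h at [Hi-N] → Omar plays q at [Hi-N-h] → (0, 4)
vs f: Omar plays Hi → Omar plays N at [Hi] → Pia plays f at [Hi-N] → (-1, 1)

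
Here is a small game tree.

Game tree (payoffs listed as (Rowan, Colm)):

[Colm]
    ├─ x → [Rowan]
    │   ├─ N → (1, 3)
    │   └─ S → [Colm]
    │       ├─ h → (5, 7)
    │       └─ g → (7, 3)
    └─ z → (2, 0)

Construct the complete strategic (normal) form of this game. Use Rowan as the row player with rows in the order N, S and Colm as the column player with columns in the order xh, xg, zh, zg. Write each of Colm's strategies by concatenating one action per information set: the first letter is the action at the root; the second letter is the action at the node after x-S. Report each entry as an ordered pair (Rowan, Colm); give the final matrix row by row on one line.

Row N: xh→(1,3), xg→(1,3), zh→(2,0), zg→(2,0)
Row S: xh→(5,7), xg→(7,3), zh→(2,0), zg→(2,0)

N: (1,3) (1,3) (2,0) (2,0) | S: (5,7) (7,3) (2,0) (2,0)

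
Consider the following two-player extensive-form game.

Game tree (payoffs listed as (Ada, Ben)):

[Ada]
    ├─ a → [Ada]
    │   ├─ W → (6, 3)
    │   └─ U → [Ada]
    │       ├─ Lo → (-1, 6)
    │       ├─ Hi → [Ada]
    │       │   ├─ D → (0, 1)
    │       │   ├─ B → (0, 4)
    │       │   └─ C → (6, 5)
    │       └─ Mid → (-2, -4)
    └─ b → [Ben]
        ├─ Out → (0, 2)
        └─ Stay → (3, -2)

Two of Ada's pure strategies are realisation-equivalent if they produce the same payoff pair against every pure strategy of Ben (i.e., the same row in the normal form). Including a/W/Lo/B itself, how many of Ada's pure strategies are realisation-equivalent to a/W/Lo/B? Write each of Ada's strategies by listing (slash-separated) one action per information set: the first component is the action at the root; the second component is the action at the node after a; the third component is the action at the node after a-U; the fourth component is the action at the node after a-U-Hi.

9

Row for a/W/Lo/B (columns Out, Stay): (6,3) (6,3).
Under a/W/Lo/B, Ada's choice at the node after a-U and at the node after a-U-Hi can never be reached regardless of what Ben does, so varying those choices leaves every outcome unchanged.
Holding the reachable choices fixed and varying the unreachable ones freely already gives 3 × 3 = 9 equivalent strategies.
No other strategy reproduces this row, so those 9 are the full class: a/W/Lo/D, a/W/Lo/B, a/W/Lo/C, a/W/Hi/D, a/W/Hi/B, a/W/Hi/C, a/W/Mid/D, a/W/Mid/B, a/W/Mid/C.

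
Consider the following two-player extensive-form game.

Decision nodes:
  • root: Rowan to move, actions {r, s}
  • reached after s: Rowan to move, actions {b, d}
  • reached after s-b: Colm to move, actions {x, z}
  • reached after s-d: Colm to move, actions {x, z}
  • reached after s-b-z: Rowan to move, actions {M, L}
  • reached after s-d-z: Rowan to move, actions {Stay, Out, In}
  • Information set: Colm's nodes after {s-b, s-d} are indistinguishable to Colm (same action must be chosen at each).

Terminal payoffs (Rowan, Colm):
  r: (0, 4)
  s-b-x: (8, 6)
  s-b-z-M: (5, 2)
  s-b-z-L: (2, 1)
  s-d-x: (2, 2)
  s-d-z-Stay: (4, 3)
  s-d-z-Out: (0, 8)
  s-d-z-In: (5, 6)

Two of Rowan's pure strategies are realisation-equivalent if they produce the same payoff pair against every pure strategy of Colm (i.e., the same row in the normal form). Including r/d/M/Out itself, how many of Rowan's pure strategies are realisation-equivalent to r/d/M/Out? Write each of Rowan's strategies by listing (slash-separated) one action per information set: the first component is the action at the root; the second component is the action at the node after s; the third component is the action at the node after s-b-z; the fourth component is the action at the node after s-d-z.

12

Row for r/d/M/Out (columns x, z): (0,4) (0,4).
Under r/d/M/Out, Rowan's choice at the node after s and at the node after s-b-z and at the node after s-d-z can never be reached regardless of what Colm does, so varying those choices leaves every outcome unchanged.
Holding the reachable choices fixed and varying the unreachable ones freely already gives 2 × 2 × 3 = 12 equivalent strategies.
No other strategy reproduces this row, so those 12 are the full class: r/b/M/Stay, r/b/M/Out, r/b/M/In, r/b/L/Stay, r/b/L/Out, r/b/L/In, r/d/M/Stay, r/d/M/Out, r/d/M/In, r/d/L/Stay, r/d/L/Out, r/d/L/In.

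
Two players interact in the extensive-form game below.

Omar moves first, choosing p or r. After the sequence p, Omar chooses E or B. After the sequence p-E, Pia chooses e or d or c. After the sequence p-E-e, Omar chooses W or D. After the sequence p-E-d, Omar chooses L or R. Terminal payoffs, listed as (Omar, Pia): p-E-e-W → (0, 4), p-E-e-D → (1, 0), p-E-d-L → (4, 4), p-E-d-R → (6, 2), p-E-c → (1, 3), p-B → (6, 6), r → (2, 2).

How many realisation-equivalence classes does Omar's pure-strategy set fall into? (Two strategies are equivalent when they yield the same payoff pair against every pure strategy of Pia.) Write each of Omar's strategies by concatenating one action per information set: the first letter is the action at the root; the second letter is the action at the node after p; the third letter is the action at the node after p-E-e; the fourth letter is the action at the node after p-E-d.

Omar has 16 pure strategies: pEWL, pEWR, pEDL, pEDR, pBWL, pBWR, pBDL, pBDR, rEWL, rEWR, rEDL, rEDR, rBWL, rBWR, rBDL, rBDR. Columns: e, d, c.
{pEWL} → row (0,4) (4,4) (1,3)
{pEWR} → row (0,4) (6,2) (1,3)
{pEDL} → row (1,0) (4,4) (1,3)
{pEDR} → row (1,0) (6,2) (1,3)
{pBWL, pBWR, pBDL, pBDR} → row (6,6) (6,6) (6,6)
{rEWL, rEWR, rEDL, rEDR, rBWL, rBWR, rBDL, rBDR} → row (2,2) (2,2) (2,2)
That's 6 distinct rows out of 16 strategies.

6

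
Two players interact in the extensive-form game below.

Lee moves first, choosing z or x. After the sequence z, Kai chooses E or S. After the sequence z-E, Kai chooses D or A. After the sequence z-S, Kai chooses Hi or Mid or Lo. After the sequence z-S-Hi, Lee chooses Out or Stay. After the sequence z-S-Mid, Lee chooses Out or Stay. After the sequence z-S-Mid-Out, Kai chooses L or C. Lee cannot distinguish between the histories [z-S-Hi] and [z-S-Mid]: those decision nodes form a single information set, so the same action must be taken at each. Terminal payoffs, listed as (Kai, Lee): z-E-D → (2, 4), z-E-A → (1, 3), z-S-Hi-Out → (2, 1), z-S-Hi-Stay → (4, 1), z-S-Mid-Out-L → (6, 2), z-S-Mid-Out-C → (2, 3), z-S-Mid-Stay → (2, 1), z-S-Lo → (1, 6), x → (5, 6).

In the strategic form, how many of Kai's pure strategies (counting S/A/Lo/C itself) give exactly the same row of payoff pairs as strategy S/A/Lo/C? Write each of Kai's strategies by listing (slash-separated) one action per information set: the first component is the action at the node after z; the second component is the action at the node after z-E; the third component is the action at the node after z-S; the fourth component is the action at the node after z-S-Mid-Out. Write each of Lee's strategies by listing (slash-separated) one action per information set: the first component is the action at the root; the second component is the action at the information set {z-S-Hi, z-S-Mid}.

4

Row for S/A/Lo/C (columns z/Out, z/Stay, x/Out, x/Stay): (1,6) (1,6) (5,6) (5,6).
Under S/A/Lo/C, Kai's choice at the node after z-E and at the node after z-S-Mid-Out can never be reached regardless of what Lee does, so varying those choices leaves every outcome unchanged.
Holding the reachable choices fixed and varying the unreachable ones freely already gives 2 × 2 = 4 equivalent strategies.
No other strategy reproduces this row, so those 4 are the full class: S/D/Lo/L, S/D/Lo/C, S/A/Lo/L, S/A/Lo/C.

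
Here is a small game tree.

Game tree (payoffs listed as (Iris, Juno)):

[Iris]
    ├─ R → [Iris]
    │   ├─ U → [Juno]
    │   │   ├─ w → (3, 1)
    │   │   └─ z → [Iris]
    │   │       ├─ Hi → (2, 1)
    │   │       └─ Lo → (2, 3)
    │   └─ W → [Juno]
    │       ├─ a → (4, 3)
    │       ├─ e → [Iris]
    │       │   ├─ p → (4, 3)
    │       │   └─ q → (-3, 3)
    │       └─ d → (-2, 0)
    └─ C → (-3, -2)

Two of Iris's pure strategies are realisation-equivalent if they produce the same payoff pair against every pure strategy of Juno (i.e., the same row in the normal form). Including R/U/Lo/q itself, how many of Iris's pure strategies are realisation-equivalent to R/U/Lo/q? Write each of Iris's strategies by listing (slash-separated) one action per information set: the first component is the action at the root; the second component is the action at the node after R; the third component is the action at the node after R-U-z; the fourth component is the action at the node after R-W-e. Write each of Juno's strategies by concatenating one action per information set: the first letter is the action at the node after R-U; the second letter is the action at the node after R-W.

2

Row for R/U/Lo/q (columns wa, we, wd, za, ze, zd): (3,1) (3,1) (3,1) (2,3) (2,3) (2,3).
Under R/U/Lo/q, Iris's choice at the node after R-W-e can never be reached regardless of what Juno does, so varying those choices leaves every outcome unchanged.
Holding the reachable choices fixed and varying the unreachable one freely already gives 2 equivalent strategies.
No other strategy reproduces this row, so those 2 are the full class: R/U/Lo/p, R/U/Lo/q.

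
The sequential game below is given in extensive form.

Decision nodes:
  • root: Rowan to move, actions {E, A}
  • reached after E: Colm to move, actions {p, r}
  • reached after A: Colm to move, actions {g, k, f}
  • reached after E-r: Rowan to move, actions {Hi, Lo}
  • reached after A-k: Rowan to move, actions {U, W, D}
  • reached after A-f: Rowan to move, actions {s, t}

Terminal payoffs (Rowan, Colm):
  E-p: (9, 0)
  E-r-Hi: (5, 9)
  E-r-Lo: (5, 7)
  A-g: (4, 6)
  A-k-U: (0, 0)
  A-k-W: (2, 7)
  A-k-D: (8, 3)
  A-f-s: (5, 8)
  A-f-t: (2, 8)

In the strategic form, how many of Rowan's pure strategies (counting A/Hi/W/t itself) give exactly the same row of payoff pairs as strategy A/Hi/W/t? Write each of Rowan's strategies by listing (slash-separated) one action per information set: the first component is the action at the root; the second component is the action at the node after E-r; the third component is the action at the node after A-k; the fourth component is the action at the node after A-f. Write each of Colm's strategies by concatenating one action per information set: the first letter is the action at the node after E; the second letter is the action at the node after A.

Row for A/Hi/W/t (columns pg, pk, pf, rg, rk, rf): (4,6) (2,7) (2,8) (4,6) (2,7) (2,8).
Under A/Hi/W/t, Rowan's choice at the node after E-r can never be reached regardless of what Colm does, so varying those choices leaves every outcome unchanged.
Holding the reachable choices fixed and varying the unreachable one freely already gives 2 equivalent strategies.
No other strategy reproduces this row, so those 2 are the full class: A/Hi/W/t, A/Lo/W/t.

2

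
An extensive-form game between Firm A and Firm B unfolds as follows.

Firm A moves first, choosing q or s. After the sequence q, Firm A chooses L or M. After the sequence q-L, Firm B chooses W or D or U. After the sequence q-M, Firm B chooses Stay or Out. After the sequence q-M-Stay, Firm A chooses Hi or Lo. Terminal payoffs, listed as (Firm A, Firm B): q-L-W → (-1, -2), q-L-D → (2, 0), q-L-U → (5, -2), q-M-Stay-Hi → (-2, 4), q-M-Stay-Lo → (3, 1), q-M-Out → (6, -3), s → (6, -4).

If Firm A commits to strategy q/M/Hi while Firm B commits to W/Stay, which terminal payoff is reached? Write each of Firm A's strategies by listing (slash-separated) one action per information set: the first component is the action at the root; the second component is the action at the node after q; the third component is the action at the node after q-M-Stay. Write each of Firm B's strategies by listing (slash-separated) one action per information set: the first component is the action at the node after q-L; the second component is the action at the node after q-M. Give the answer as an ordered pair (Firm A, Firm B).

(-2, 4)

Trace the play path from the root:
  Firm A plays q
  Firm A plays M at [q]
  Firm B plays Stay at [q-M]
  Firm A plays Hi at [q-M-Stay]
→ terminal payoff (-2, 4).
(Firm B's choice at the node after q-L is never reached on this path, so it doesn't affect the outcome.)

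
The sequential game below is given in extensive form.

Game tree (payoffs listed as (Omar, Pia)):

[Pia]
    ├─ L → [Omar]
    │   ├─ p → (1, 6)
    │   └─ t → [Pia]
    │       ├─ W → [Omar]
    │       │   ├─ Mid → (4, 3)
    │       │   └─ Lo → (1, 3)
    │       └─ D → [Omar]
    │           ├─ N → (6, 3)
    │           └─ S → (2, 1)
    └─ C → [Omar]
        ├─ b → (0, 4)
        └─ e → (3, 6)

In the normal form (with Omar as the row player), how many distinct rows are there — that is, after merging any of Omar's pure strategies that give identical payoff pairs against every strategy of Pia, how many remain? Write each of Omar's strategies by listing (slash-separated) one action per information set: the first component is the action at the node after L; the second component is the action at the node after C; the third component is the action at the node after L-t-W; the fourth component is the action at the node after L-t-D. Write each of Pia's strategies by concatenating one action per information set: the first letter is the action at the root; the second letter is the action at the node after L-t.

Omar has 16 pure strategies: p/b/Mid/N, p/b/Mid/S, p/b/Lo/N, p/b/Lo/S, p/e/Mid/N, p/e/Mid/S, p/e/Lo/N, p/e/Lo/S, t/b/Mid/N, t/b/Mid/S, t/b/Lo/N, t/b/Lo/S, t/e/Mid/N, t/e/Mid/S, t/e/Lo/N, t/e/Lo/S. Columns: LW, LD, CW, CD.
{p/b/Mid/N, p/b/Mid/S, p/b/Lo/N, p/b/Lo/S} → row (1,6) (1,6) (0,4) (0,4)
{p/e/Mid/N, p/e/Mid/S, p/e/Lo/N, p/e/Lo/S} → row (1,6) (1,6) (3,6) (3,6)
{t/b/Mid/N} → row (4,3) (6,3) (0,4) (0,4)
{t/b/Mid/S} → row (4,3) (2,1) (0,4) (0,4)
{t/b/Lo/N} → row (1,3) (6,3) (0,4) (0,4)
{t/b/Lo/S} → row (1,3) (2,1) (0,4) (0,4)
{t/e/Mid/N} → row (4,3) (6,3) (3,6) (3,6)
{t/e/Mid/S} → row (4,3) (2,1) (3,6) (3,6)
{t/e/Lo/N} → row (1,3) (6,3) (3,6) (3,6)
{t/e/Lo/S} → row (1,3) (2,1) (3,6) (3,6)
That's 10 distinct rows out of 16 strategies.

10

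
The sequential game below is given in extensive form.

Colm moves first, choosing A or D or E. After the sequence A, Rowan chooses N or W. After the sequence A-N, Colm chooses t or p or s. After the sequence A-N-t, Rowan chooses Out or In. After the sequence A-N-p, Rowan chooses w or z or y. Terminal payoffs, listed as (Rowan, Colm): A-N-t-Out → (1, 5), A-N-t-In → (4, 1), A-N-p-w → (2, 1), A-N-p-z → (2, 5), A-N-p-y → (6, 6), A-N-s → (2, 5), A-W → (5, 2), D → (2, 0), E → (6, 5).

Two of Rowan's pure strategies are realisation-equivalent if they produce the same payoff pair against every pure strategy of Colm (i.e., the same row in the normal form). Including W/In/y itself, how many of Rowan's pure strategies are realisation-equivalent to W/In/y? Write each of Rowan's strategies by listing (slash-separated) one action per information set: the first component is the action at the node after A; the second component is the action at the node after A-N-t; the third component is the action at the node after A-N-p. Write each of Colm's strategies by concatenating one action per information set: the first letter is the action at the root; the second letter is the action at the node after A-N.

Row for W/In/y (columns At, Ap, As, Dt, Dp, Ds, Et, Ep, Es): (5,2) (5,2) (5,2) (2,0) (2,0) (2,0) (6,5) (6,5) (6,5).
Under W/In/y, Rowan's choice at the node after A-N-t and at the node after A-N-p can never be reached regardless of what Colm does, so varying those choices leaves every outcome unchanged.
Holding the reachable choices fixed and varying the unreachable ones freely already gives 2 × 3 = 6 equivalent strategies.
No other strategy reproduces this row, so those 6 are the full class: W/Out/w, W/Out/z, W/Out/y, W/In/w, W/In/z, W/In/y.

6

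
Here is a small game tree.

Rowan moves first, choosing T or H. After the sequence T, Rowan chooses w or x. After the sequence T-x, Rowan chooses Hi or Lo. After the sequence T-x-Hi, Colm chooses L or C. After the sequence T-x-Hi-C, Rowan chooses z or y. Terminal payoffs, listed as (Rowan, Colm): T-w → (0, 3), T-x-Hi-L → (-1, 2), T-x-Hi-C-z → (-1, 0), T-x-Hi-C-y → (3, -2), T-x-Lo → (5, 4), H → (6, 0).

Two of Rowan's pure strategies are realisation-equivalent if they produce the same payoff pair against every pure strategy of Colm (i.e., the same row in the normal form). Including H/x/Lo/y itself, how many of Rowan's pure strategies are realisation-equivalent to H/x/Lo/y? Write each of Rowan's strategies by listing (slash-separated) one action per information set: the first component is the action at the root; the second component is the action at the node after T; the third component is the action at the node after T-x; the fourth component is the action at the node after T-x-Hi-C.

Row for H/x/Lo/y (columns L, C): (6,0) (6,0).
Under H/x/Lo/y, Rowan's choice at the node after T and at the node after T-x and at the node after T-x-Hi-C can never be reached regardless of what Colm does, so varying those choices leaves every outcome unchanged.
Holding the reachable choices fixed and varying the unreachable ones freely already gives 2 × 2 × 2 = 8 equivalent strategies.
No other strategy reproduces this row, so those 8 are the full class: H/w/Hi/z, H/w/Hi/y, H/w/Lo/z, H/w/Lo/y, H/x/Hi/z, H/x/Hi/y, H/x/Lo/z, H/x/Lo/y.

8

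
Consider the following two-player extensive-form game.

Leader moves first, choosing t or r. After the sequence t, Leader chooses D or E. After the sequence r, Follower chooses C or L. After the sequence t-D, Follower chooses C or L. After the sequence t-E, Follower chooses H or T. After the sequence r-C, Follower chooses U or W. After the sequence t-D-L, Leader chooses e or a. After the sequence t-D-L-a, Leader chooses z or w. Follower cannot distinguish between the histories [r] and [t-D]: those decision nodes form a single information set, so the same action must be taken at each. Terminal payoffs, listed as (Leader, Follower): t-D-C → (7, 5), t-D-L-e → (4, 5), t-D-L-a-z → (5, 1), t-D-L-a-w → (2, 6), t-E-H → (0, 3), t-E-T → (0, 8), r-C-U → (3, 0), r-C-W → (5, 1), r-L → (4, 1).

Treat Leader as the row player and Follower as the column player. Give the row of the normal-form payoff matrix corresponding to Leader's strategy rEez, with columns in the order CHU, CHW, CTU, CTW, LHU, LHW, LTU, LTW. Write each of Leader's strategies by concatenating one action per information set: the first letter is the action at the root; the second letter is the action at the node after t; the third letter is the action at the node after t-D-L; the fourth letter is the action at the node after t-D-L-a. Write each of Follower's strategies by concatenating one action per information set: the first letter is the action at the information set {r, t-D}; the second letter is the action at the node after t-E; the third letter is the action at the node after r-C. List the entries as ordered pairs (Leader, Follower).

(3,0) (5,1) (3,0) (5,1) (4,1) (4,1) (4,1) (4,1)

vs CHU: Leader plays r → Follower plays C at [r] → Follower plays U at [r-C] → (3, 0)
vs CHW: Leader plays r → Follower plays C at [r] → Follower plays W at [r-C] → (5, 1)
vs CTU: Leader plays r → Follower plays C at [r] → Follower plays U at [r-C] → (3, 0)
vs CTW: Leader plays r → Follower plays C at [r] → Follower plays W at [r-C] → (5, 1)
vs LHU: Leader plays r → Follower plays L at [r] → (4, 1)
vs LHW: Leader plays r → Follower plays L at [r] → (4, 1)
vs LTU: Leader plays r → Follower plays L at [r] → (4, 1)
vs LTW: Leader plays r → Follower plays L at [r] → (4, 1)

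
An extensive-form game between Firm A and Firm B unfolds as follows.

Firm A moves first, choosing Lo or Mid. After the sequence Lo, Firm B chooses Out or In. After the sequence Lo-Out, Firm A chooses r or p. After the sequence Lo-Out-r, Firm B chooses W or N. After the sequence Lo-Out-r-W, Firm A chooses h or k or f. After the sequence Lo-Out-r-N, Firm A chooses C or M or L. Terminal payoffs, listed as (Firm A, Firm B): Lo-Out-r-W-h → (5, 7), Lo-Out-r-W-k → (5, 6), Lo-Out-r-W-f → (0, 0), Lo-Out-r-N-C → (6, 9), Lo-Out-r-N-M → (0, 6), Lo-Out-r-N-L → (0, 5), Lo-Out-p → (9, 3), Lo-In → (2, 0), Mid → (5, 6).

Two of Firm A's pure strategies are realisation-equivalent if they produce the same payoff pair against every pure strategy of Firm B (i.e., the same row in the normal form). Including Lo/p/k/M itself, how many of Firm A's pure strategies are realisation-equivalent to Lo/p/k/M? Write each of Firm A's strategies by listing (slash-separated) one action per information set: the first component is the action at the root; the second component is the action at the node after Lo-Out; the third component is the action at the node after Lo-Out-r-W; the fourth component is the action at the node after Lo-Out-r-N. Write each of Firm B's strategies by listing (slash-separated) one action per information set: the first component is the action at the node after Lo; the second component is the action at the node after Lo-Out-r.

Row for Lo/p/k/M (columns Out/W, Out/N, In/W, In/N): (9,3) (9,3) (2,0) (2,0).
Under Lo/p/k/M, Firm A's choice at the node after Lo-Out-r-W and at the node after Lo-Out-r-N can never be reached regardless of what Firm B does, so varying those choices leaves every outcome unchanged.
Holding the reachable choices fixed and varying the unreachable ones freely already gives 3 × 3 = 9 equivalent strategies.
No other strategy reproduces this row, so those 9 are the full class: Lo/p/h/C, Lo/p/h/M, Lo/p/h/L, Lo/p/k/C, Lo/p/k/M, Lo/p/k/L, Lo/p/f/C, Lo/p/f/M, Lo/p/f/L.

9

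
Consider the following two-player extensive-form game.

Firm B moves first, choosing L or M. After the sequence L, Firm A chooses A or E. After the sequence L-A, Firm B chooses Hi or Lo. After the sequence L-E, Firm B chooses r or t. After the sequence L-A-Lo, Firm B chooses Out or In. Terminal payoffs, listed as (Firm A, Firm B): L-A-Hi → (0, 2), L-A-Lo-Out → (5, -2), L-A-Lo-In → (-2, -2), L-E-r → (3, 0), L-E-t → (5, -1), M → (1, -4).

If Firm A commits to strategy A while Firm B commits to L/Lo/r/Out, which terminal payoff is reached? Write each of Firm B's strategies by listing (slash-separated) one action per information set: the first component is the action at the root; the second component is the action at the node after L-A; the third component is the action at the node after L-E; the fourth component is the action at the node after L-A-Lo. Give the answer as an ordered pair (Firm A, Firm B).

(5, -2)

Trace the play path from the root:
  Firm B plays L
  Firm A plays A at [L]
  Firm B plays Lo at [L-A]
  Firm B plays Out at [L-A-Lo]
→ terminal payoff (5, -2).
(Firm B's choice at the node after L-E is never reached on this path, so it doesn't affect the outcome.)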